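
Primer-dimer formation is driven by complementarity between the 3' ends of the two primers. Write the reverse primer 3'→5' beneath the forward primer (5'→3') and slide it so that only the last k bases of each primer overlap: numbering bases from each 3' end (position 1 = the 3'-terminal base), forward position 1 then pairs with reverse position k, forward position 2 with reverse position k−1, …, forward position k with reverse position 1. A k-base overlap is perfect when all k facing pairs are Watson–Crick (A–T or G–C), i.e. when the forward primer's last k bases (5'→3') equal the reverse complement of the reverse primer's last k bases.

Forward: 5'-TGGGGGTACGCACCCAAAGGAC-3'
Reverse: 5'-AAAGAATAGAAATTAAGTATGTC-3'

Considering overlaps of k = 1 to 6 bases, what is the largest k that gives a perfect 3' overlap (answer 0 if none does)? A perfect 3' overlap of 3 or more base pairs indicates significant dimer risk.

Longest perfect overlap: 3 complementary base pairs; significant dimer risk (threshold 3).

Last 6 bases (5'→3') — forward …AAGGAC, reverse …TATGTC.
Reverse complement of the reverse primer's last 6 bases: GACATA; its first k bases are the reverse complement of the reverse primer's last k bases, so a perfect k-base overlap needs the forward primer's last k bases to equal them.
Comparing (forward last k vs required): k=1: C vs G ✗; k=2: AC vs GA ✗; k=3: GAC vs GAC ✓; k=4: GGAC vs GACA ✗; k=5: AGGAC vs GACAT ✗; k=6: AAGGAC vs GACATA ✗.
Only k = 3 is perfect, so the longest perfect 3' overlap is 3.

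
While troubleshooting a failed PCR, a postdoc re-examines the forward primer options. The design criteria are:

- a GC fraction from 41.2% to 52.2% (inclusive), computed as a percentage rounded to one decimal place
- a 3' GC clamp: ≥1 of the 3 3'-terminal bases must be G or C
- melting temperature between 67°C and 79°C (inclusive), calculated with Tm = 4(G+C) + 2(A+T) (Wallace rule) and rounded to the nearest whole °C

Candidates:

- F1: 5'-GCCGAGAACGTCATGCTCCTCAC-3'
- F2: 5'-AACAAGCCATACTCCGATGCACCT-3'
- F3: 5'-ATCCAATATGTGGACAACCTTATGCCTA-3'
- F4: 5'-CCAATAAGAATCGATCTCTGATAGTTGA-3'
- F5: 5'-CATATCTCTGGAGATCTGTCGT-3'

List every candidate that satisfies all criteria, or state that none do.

F2 only.

F1 (23 nt, A=5 T=4 G=5 C=9): GC 14/23 = 60.9%, outside 41.2–52.2% ✗; 3' end CAC has 2 G/C ✓; Tm = 2·9 + 4·14 = 74°C ✓ — fails.
F2 (24 nt, A=8 T=4 G=3 C=9): GC 12/24 = 50.0% ✓; 3' end CCT has 2 G/C ✓; Tm = 2·12 + 4·12 = 72°C ✓ — passes.
F3 (28 nt, A=9 T=8 G=4 C=7): GC 11/28 = 39.3%, outside 41.2–52.2% ✗; 3' end CTA has 1 G/C ✓; Tm = 2·17 + 4·11 = 78°C ✓ — fails.
F4 (28 nt, A=10 T=8 G=5 C=5): GC 10/28 = 35.7%, outside 41.2–52.2% ✗; 3' end TGA has 1 G/C ✓; Tm = 2·18 + 4·10 = 76°C ✓ — fails.
F5 (22 nt, A=4 T=8 G=5 C=5): GC 10/22 = 45.5% ✓; 3' end CGT has 2 G/C ✓; Tm = 2·12 + 4·10 = 64°C, outside 67–79°C ✗ — fails.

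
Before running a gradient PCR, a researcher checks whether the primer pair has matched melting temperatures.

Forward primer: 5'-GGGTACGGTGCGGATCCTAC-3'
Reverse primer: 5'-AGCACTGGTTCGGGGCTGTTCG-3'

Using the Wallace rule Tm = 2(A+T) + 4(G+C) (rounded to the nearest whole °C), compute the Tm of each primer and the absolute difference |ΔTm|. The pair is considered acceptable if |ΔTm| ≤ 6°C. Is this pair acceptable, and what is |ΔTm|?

Forward: A=3 T=4 G=8 C=5 → Tm = 2·7 + 4·13 = 66°C.
Reverse: A=2 T=6 G=9 C=5 → Tm = 2·8 + 4·14 = 72°C.
|ΔTm| = |66 − 72| = 6°C, ≤ 6°C.

|ΔTm| = 6°C; the pair is acceptable.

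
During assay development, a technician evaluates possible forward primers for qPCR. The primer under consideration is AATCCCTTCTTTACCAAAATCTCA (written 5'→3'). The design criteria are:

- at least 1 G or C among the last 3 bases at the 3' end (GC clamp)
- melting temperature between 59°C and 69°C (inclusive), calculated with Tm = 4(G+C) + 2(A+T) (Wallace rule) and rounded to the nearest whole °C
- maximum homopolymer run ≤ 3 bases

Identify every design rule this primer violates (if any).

Fails: homopolymer run.

Base counts: A=8, T=8, G=0, C=8 (length 24).
GC clamp: 3' end TCA has 1 G/C ✓
Tm: Tm = 2·16 + 4·8 = 64°C ✓
homopolymer run: longest run = 4, exceeds 3 ✗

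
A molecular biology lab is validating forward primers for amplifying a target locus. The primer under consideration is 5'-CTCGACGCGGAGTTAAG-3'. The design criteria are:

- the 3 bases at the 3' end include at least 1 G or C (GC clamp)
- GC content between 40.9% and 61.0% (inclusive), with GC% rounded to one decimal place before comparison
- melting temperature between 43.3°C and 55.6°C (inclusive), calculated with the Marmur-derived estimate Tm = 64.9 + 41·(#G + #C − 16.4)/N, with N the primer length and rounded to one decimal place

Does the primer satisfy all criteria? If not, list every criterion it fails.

Meets all criteria.

Base counts: A=4, T=3, G=6, C=4 (length 17).
GC clamp: 3' end AAG has 1 G/C ✓
GC content: GC 10/17 = 58.8% ✓
Tm: Tm = 64.9 + 41·(10 − 16.4)/17 = 49.5°C ✓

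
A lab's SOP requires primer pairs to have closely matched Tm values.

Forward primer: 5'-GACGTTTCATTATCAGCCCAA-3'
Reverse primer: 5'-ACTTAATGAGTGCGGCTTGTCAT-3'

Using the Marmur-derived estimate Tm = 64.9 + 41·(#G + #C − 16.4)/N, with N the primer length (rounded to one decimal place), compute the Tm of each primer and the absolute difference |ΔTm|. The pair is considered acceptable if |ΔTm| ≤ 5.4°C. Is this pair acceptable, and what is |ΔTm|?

|ΔTm| = 3.0°C; the pair is acceptable.

Forward: G+C = 9, N = 21 → Tm = 64.9 + 41·(9 − 16.4)/21 = 50.5°C.
Reverse: G+C = 10, N = 23 → Tm = 64.9 + 41·(10 − 16.4)/23 = 53.5°C.
|ΔTm| = |50.5 − 53.5| = 3.0°C, ≤ 5.4°C.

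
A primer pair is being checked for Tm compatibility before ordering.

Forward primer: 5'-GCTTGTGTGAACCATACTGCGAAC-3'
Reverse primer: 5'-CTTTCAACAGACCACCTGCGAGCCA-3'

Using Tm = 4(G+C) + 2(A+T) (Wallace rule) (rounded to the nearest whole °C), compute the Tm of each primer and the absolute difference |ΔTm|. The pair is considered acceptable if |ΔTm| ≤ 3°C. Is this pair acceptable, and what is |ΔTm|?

Forward: A=6 T=6 G=6 C=6 → Tm = 2·12 + 4·12 = 72°C.
Reverse: A=7 T=4 G=4 C=10 → Tm = 2·11 + 4·14 = 78°C.
|ΔTm| = |72 − 78| = 6°C, > 3°C.

|ΔTm| = 6°C; the pair is not acceptable.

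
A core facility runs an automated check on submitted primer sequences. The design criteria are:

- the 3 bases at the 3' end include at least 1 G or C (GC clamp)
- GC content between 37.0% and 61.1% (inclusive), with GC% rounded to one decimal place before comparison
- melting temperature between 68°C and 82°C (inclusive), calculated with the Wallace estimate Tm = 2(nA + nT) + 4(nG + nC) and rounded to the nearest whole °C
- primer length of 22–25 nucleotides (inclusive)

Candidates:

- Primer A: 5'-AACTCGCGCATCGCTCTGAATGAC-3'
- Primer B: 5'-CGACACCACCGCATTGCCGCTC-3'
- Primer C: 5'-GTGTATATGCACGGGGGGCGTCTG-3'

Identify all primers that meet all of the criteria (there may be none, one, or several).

Primer A only.

Primer A (24 nt, A=6 T=5 G=5 C=8): 3' end GAC has 2 G/C ✓; GC 13/24 = 54.2% ✓; Tm = 2·11 + 4·13 = 74°C ✓; length 24 ✓ — passes.
Primer B (22 nt, A=4 T=3 G=4 C=11): 3' end CTC has 2 G/C ✓; GC 15/22 = 68.2%, outside 37.0–61.1% ✗; Tm = 2·7 + 4·15 = 74°C ✓; length 22 ✓ — fails.
Primer C (24 nt, A=3 T=6 G=11 C=4): 3' end CTG has 2 G/C ✓; GC 15/24 = 62.5%, outside 37.0–61.1% ✗; Tm = 2·9 + 4·15 = 78°C ✓; length 24 ✓ — fails.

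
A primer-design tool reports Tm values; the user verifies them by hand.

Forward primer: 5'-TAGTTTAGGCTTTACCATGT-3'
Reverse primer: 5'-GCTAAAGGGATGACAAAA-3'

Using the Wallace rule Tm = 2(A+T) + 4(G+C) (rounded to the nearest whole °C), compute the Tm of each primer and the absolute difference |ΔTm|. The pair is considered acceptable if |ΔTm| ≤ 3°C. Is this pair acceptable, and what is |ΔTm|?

|ΔTm| = 4°C; the pair is not acceptable.

Forward: A=4 T=9 G=4 C=3 → Tm = 2·13 + 4·7 = 54°C.
Reverse: A=9 T=2 G=5 C=2 → Tm = 2·11 + 4·7 = 50°C.
|ΔTm| = |54 − 50| = 4°C, > 3°C.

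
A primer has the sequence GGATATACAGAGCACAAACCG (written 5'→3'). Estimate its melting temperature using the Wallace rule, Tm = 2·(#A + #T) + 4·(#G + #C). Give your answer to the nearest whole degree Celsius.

62°C

Base counts: A=9, T=2, G=5, C=5 (length 21).
Tm = 2·(9+2) + 4·(5+5) = 2·11 + 4·10 = 22 + 40 = 62°C.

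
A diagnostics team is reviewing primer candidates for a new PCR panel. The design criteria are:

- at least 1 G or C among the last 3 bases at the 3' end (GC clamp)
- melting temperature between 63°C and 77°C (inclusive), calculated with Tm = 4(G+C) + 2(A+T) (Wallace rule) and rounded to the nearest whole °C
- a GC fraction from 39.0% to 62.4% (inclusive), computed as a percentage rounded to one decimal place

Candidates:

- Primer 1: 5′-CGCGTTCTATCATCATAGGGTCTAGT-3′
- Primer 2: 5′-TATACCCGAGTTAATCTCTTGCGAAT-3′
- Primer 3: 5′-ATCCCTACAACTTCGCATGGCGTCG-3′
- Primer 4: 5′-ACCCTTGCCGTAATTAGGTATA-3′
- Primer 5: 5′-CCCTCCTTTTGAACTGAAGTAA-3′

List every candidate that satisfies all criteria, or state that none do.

Primer 1 only.

Primer 1 (26 nt, A=5 T=9 G=6 C=6): 3' end AGT has 1 G/C ✓; Tm = 2·14 + 4·12 = 76°C ✓; GC 12/26 = 46.2% ✓ — passes.
Primer 2 (26 nt, A=7 T=9 G=4 C=6): 3' end AAT has 0 G/C, need ≥1 ✗; Tm = 2·16 + 4·10 = 72°C ✓; GC 10/26 = 38.5%, outside 39.0–62.4% ✗ — fails.
Primer 3 (25 nt, A=5 T=6 G=5 C=9): 3' end TCG has 2 G/C ✓; Tm = 2·11 + 4·14 = 78°C, outside 63–77°C ✗; GC 14/25 = 56.0% ✓ — fails.
Primer 4 (22 nt, A=6 T=7 G=4 C=5): 3' end ATA has 0 G/C, need ≥1 ✗; Tm = 2·13 + 4·9 = 62°C, outside 63–77°C ✗; GC 9/22 = 40.9% ✓ — fails.
Primer 5 (22 nt, A=6 T=7 G=3 C=6): 3' end TAA has 0 G/C, need ≥1 ✗; Tm = 2·13 + 4·9 = 62°C, outside 63–77°C ✗; GC 9/22 = 40.9% ✓ — fails.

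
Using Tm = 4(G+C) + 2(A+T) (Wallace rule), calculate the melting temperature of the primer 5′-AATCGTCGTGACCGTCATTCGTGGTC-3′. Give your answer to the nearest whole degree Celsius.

Base counts: A=4, T=8, G=7, C=7 (length 26).
Tm = 2·(4+8) + 4·(7+7) = 2·12 + 4·14 = 24 + 56 = 80°C.

80°C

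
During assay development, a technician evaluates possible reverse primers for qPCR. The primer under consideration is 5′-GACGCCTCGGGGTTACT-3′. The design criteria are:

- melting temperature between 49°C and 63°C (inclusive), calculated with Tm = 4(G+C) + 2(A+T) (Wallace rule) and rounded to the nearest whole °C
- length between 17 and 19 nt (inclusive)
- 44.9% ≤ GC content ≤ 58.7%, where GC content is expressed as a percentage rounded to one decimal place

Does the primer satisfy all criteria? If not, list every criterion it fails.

Base counts: A=2, T=4, G=6, C=5 (length 17).
Tm: Tm = 2·6 + 4·11 = 56°C ✓
length: length 17 ✓
GC content: GC 11/17 = 64.7%, outside 44.9–58.7% ✗

Fails: GC content.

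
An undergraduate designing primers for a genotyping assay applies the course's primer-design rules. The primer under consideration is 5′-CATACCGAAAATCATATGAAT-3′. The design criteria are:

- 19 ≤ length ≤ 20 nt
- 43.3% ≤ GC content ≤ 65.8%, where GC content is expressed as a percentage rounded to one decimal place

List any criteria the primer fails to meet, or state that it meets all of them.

Fails: length, GC content.

Base counts: A=10, T=5, G=2, C=4 (length 21).
length: length 21, outside 19–20 ✗
GC content: GC 6/21 = 28.6%, outside 43.3–65.8% ✗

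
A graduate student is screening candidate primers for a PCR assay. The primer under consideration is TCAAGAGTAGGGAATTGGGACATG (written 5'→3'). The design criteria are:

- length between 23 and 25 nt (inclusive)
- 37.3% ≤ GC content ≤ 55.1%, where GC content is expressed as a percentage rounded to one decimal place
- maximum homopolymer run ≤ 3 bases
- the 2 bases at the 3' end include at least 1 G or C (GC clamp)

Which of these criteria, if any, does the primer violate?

Base counts: A=8, T=5, G=9, C=2 (length 24).
length: length 24 ✓
GC content: GC 11/24 = 45.8% ✓
homopolymer run: longest run = 3 ✓
GC clamp: 3' end TG has 1 G/C ✓

Meets all criteria.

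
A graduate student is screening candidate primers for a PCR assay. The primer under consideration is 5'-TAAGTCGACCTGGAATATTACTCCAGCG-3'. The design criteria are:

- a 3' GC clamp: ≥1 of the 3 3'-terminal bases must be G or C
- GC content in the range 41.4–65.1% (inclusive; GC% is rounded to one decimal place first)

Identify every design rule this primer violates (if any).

Meets all criteria.

Base counts: A=8, T=7, G=6, C=7 (length 28).
GC clamp: 3' end GCG has 3 G/C ✓
GC content: GC 13/28 = 46.4% ✓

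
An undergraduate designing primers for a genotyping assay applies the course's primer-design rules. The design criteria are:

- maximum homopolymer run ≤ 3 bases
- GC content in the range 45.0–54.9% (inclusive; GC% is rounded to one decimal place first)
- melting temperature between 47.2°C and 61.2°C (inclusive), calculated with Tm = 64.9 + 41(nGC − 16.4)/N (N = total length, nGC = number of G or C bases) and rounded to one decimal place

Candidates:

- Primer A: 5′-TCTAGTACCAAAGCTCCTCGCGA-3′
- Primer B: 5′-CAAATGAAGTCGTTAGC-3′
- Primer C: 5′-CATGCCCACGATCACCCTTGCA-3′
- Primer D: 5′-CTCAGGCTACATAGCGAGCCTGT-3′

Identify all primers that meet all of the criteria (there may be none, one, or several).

Primer A only.

Primer A (23 nt, A=6 T=5 G=4 C=8): longest run = 3 ✓; GC 12/23 = 52.2% ✓; Tm = 64.9 + 41·(12 − 16.4)/23 = 57.1°C ✓ — passes.
Primer B (17 nt, A=6 T=4 G=4 C=3): longest run = 3 ✓; GC 7/17 = 41.2%, outside 45.0–54.9% ✗; Tm = 64.9 + 41·(7 − 16.4)/17 = 42.2°C, outside 47.2–61.2°C ✗ — fails.
Primer C (22 nt, A=5 T=4 G=3 C=10): longest run = 3 ✓; GC 13/22 = 59.1%, outside 45.0–54.9% ✗; Tm = 64.9 + 41·(13 − 16.4)/22 = 58.6°C ✓ — fails.
Primer D (23 nt, A=5 T=5 G=6 C=7): longest run = 2 ✓; GC 13/23 = 56.5%, outside 45.0–54.9% ✗; Tm = 64.9 + 41·(13 − 16.4)/23 = 58.8°C ✓ — fails.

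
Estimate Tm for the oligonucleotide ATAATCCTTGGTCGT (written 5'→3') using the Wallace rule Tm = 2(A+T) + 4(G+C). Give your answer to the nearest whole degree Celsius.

Base counts: A=3, T=6, G=3, C=3 (length 15).
Tm = 2·(3+6) + 4·(3+3) = 2·9 + 4·6 = 18 + 24 = 42°C.

42°C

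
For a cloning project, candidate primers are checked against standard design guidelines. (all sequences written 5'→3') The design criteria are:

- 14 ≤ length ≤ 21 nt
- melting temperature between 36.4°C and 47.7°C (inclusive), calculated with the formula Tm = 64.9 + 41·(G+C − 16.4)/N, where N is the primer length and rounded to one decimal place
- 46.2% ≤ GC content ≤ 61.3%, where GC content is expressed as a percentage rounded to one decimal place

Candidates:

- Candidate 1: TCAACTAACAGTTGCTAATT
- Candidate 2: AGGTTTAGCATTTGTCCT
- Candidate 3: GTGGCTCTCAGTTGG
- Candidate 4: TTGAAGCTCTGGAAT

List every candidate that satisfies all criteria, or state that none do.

Candidate 3 only.

Candidate 1 (20 nt, A=7 T=7 G=2 C=4): length 20 ✓; Tm = 64.9 + 41·(6 − 16.4)/20 = 43.6°C ✓; GC 6/20 = 30.0%, outside 46.2–61.3% ✗ — fails.
Candidate 2 (18 nt, A=3 T=8 G=4 C=3): length 18 ✓; Tm = 64.9 + 41·(7 − 16.4)/18 = 43.5°C ✓; GC 7/18 = 38.9%, outside 46.2–61.3% ✗ — fails.
Candidate 3 (15 nt, A=1 T=5 G=6 C=3): length 15 ✓; Tm = 64.9 + 41·(9 − 16.4)/15 = 44.7°C ✓; GC 9/15 = 60.0% ✓ — passes.
Candidate 4 (15 nt, A=4 T=5 G=4 C=2): length 15 ✓; Tm = 64.9 + 41·(6 − 16.4)/15 = 36.5°C ✓; GC 6/15 = 40.0%, outside 46.2–61.3% ✗ — fails.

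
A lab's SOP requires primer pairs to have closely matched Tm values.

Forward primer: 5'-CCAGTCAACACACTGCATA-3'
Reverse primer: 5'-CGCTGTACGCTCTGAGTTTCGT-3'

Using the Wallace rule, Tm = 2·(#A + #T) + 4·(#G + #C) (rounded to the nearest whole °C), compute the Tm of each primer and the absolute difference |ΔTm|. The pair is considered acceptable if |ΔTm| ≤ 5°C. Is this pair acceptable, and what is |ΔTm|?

Forward: A=7 T=3 G=2 C=7 → Tm = 2·10 + 4·9 = 56°C.
Reverse: A=2 T=8 G=6 C=6 → Tm = 2·10 + 4·12 = 68°C.
|ΔTm| = |56 − 68| = 12°C, > 5°C.

|ΔTm| = 12°C; the pair is not acceptable.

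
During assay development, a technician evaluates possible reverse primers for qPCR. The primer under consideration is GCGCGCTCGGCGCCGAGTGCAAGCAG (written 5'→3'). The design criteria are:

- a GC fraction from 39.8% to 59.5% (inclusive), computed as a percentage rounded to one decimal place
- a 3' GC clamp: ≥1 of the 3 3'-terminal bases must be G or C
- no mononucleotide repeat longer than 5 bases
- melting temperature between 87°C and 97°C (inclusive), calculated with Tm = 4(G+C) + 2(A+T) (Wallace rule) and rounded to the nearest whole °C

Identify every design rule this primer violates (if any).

Base counts: A=4, T=2, G=11, C=9 (length 26).
GC content: GC 20/26 = 76.9%, outside 39.8–59.5% ✗
GC clamp: 3' end CAG has 2 G/C ✓
homopolymer run: longest run = 2 ✓
Tm: Tm = 2·6 + 4·20 = 92°C ✓

Fails: GC content.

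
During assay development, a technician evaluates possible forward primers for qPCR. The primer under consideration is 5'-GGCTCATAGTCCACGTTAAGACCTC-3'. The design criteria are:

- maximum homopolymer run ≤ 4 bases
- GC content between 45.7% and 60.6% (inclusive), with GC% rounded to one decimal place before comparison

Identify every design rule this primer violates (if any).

Meets all criteria.

Base counts: A=6, T=6, G=5, C=8 (length 25).
homopolymer run: longest run = 2 ✓
GC content: GC 13/25 = 52.0% ✓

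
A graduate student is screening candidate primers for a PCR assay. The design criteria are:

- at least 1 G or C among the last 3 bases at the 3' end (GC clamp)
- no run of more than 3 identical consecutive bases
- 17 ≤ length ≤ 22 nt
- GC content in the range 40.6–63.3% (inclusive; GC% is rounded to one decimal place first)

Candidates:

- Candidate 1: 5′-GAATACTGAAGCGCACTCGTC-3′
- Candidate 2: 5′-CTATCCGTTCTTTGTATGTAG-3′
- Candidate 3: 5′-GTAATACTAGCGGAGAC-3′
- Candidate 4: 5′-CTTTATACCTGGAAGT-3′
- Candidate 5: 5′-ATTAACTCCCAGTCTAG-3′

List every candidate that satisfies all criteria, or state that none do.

Candidate 1 (21 nt, A=6 T=4 G=5 C=6): 3' end GTC has 2 G/C ✓; longest run = 2 ✓; length 21 ✓; GC 11/21 = 52.4% ✓ — passes.
Candidate 2 (21 nt, A=3 T=10 G=4 C=4): 3' end TAG has 1 G/C ✓; longest run = 3 ✓; length 21 ✓; GC 8/21 = 38.1%, outside 40.6–63.3% ✗ — fails.
Candidate 3 (17 nt, A=6 T=3 G=5 C=3): 3' end GAC has 2 G/C ✓; longest run = 2 ✓; length 17 ✓; GC 8/17 = 47.1% ✓ — passes.
Candidate 4 (16 nt, A=4 T=6 G=3 C=3): 3' end AGT has 1 G/C ✓; longest run = 3 ✓; length 16, outside 17–22 ✗; GC 6/16 = 37.5%, outside 40.6–63.3% ✗ — fails.
Candidate 5 (17 nt, A=5 T=5 G=2 C=5): 3' end TAG has 1 G/C ✓; longest run = 3 ✓; length 17 ✓; GC 7/17 = 41.2% ✓ — passes.

Candidate 1, Candidate 3 and Candidate 5.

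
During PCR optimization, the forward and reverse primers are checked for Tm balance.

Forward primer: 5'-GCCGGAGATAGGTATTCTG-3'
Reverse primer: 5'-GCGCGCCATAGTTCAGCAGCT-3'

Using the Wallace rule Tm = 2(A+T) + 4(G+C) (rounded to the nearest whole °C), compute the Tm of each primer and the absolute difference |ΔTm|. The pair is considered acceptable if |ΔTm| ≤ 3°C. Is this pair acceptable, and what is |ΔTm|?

Forward: A=4 T=5 G=7 C=3 → Tm = 2·9 + 4·10 = 58°C.
Reverse: A=4 T=4 G=6 C=7 → Tm = 2·8 + 4·13 = 68°C.
|ΔTm| = |58 − 68| = 10°C, > 3°C.

|ΔTm| = 10°C; the pair is not acceptable.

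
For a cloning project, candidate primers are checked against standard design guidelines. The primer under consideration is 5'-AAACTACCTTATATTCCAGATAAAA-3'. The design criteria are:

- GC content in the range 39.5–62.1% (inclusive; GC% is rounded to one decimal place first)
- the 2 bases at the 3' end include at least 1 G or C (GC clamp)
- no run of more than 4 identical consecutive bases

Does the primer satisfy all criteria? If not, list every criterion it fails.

Fails: GC content, GC clamp.

Base counts: A=12, T=7, G=1, C=5 (length 25).
GC content: GC 6/25 = 24.0%, outside 39.5–62.1% ✗
GC clamp: 3' end AA has 0 G/C, need ≥1 ✗
homopolymer run: longest run = 4 ✓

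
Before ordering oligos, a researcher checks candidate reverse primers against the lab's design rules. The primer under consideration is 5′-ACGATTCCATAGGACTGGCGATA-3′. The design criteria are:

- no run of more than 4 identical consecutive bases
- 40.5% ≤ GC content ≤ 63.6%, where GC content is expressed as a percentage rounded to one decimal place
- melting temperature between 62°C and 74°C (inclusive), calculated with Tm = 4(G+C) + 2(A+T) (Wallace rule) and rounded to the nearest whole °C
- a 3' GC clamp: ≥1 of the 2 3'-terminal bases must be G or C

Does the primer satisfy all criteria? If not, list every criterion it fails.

Base counts: A=7, T=5, G=6, C=5 (length 23).
homopolymer run: longest run = 2 ✓
GC content: GC 11/23 = 47.8% ✓
Tm: Tm = 2·12 + 4·11 = 68°C ✓
GC clamp: 3' end TA has 0 G/C, need ≥1 ✗

Fails: GC clamp.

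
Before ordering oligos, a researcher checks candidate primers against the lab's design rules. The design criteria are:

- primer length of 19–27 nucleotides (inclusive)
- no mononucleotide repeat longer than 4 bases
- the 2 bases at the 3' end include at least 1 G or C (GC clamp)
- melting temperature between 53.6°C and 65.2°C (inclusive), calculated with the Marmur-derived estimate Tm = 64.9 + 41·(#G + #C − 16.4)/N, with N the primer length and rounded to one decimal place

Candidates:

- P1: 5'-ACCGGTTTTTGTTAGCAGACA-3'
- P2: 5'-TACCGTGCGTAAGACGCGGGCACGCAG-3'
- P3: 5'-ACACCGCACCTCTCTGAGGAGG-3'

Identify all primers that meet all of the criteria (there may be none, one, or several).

P1 (21 nt, A=5 T=7 G=5 C=4): length 21 ✓; longest run = 5, exceeds 4 ✗; 3' end CA has 1 G/C ✓; Tm = 64.9 + 41·(9 − 16.4)/21 = 50.5°C, outside 53.6–65.2°C ✗ — fails.
P2 (27 nt, A=6 T=3 G=10 C=8): length 27 ✓; longest run = 3 ✓; 3' end AG has 1 G/C ✓; Tm = 64.9 + 41·(18 − 16.4)/27 = 67.3°C, outside 53.6–65.2°C ✗ — fails.
P3 (22 nt, A=5 T=3 G=6 C=8): length 22 ✓; longest run = 2 ✓; 3' end GG has 2 G/C ✓; Tm = 64.9 + 41·(14 − 16.4)/22 = 60.4°C ✓ — passes.

P3 only.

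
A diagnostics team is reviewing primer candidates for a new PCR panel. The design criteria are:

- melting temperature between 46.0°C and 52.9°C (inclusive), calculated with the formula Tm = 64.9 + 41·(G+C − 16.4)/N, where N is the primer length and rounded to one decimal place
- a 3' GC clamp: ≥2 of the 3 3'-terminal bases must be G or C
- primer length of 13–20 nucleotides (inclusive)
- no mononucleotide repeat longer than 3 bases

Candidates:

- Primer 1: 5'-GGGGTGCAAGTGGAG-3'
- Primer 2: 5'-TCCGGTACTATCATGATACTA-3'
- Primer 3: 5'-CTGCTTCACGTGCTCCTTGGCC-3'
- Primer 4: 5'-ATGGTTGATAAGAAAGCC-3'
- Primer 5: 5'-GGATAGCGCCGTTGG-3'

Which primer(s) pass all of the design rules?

Primer 5 only.

Primer 1 (15 nt, A=3 T=2 G=9 C=1): Tm = 64.9 + 41·(10 − 16.4)/15 = 47.4°C ✓; 3' end GAG has 2 G/C ✓; length 15 ✓; longest run = 4, exceeds 3 ✗ — fails.
Primer 2 (21 nt, A=6 T=7 G=3 C=5): Tm = 64.9 + 41·(8 − 16.4)/21 = 48.5°C ✓; 3' end CTA has 1 G/C, need ≥2 ✗; length 21, outside 13–20 ✗; longest run = 2 ✓ — fails.
Primer 3 (22 nt, A=1 T=7 G=5 C=9): Tm = 64.9 + 41·(14 − 16.4)/22 = 60.4°C, outside 46.0–52.9°C ✗; 3' end GCC has 3 G/C ✓; length 22, outside 13–20 ✗; longest run = 2 ✓ — fails.
Primer 4 (18 nt, A=7 T=4 G=5 C=2): Tm = 64.9 + 41·(7 − 16.4)/18 = 43.5°C, outside 46.0–52.9°C ✗; 3' end GCC has 3 G/C ✓; length 18 ✓; longest run = 3 ✓ — fails.
Primer 5 (15 nt, A=2 T=3 G=7 C=3): Tm = 64.9 + 41·(10 − 16.4)/15 = 47.4°C ✓; 3' end TGG has 2 G/C ✓; length 15 ✓; longest run = 2 ✓ — passes.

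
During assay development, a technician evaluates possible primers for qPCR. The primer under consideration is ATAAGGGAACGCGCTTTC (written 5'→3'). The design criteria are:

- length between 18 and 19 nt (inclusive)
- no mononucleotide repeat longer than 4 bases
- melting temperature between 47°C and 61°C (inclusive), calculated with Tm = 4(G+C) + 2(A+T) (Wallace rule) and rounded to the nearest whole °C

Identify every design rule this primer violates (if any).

Meets all criteria.

Base counts: A=5, T=4, G=5, C=4 (length 18).
length: length 18 ✓
homopolymer run: longest run = 3 ✓
Tm: Tm = 2·9 + 4·9 = 54°C ✓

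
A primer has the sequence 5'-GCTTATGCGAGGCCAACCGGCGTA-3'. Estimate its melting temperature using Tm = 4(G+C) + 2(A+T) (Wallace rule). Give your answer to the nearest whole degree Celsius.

78°C

Base counts: A=5, T=4, G=8, C=7 (length 24).
Tm = 2·(5+4) + 4·(8+7) = 2·9 + 4·15 = 18 + 60 = 78°C.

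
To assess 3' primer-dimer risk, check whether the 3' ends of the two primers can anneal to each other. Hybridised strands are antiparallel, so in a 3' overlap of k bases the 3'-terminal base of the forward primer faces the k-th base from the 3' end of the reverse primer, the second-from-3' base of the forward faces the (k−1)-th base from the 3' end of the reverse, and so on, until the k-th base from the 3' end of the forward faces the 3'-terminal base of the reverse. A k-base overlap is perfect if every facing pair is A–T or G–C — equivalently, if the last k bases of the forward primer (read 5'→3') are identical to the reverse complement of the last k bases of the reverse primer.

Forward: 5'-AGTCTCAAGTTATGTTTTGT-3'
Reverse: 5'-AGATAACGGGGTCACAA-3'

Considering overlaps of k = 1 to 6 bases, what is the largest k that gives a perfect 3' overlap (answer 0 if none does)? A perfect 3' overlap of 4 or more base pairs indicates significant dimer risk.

Last 6 bases (5'→3') — forward …TTTTGT, reverse …TCACAA.
Reverse complement of the reverse primer's last 6 bases: TTGTGA; its first k bases are the reverse complement of the reverse primer's last k bases, so a perfect k-base overlap needs the forward primer's last k bases to equal them.
Comparing (forward last k vs required): k=1: T vs T ✓; k=2: GT vs TT ✗; k=3: TGT vs TTG ✗; k=4: TTGT vs TTGT ✓; k=5: TTTGT vs TTGTG ✗; k=6: TTTTGT vs TTGTGA ✗.
Perfect overlaps at k = 1, 4; the largest is 4.

Longest perfect overlap: 4 complementary base pairs; significant dimer risk (threshold 4).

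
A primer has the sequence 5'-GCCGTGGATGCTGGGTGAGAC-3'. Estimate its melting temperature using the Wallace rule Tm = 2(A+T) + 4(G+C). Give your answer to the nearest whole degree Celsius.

70°C

Base counts: A=3, T=4, G=10, C=4 (length 21).
Tm = 2·(3+4) + 4·(10+4) = 2·7 + 4·14 = 14 + 56 = 70°C.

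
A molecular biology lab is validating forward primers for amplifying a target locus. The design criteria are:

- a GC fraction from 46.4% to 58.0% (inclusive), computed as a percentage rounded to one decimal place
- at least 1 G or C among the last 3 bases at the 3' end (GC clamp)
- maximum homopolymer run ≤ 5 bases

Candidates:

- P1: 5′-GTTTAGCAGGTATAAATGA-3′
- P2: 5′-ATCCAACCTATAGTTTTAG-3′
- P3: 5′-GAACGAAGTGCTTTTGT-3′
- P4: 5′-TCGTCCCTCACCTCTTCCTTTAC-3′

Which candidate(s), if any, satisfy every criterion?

P4 only.

P1 (19 nt, A=7 T=6 G=5 C=1): GC 6/19 = 31.6%, outside 46.4–58.0% ✗; 3' end TGA has 1 G/C ✓; longest run = 3 ✓ — fails.
P2 (19 nt, A=6 T=7 G=2 C=4): GC 6/19 = 31.6%, outside 46.4–58.0% ✗; 3' end TAG has 1 G/C ✓; longest run = 4 ✓ — fails.
P3 (17 nt, A=4 T=6 G=5 C=2): GC 7/17 = 41.2%, outside 46.4–58.0% ✗; 3' end TGT has 1 G/C ✓; longest run = 4 ✓ — fails.
P4 (23 nt, A=2 T=9 G=1 C=11): GC 12/23 = 52.2% ✓; 3' end TAC has 1 G/C ✓; longest run = 3 ✓ — passes.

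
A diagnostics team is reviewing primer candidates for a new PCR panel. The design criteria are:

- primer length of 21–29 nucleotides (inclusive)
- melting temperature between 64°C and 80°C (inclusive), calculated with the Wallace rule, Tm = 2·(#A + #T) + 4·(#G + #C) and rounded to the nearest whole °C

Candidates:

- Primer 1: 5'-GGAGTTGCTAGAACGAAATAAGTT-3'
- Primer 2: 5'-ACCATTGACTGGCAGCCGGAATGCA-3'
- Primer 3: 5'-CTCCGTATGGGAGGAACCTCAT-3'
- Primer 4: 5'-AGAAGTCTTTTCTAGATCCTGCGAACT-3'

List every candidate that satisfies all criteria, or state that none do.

Primer 1, Primer 2, Primer 3 and Primer 4.

Primer 1 (24 nt, A=9 T=6 G=7 C=2): length 24 ✓; Tm = 2·15 + 4·9 = 66°C ✓ — passes.
Primer 2 (25 nt, A=7 T=4 G=7 C=7): length 25 ✓; Tm = 2·11 + 4·14 = 78°C ✓ — passes.
Primer 3 (22 nt, A=5 T=5 G=6 C=6): length 22 ✓; Tm = 2·10 + 4·12 = 68°C ✓ — passes.
Primer 4 (27 nt, A=7 T=9 G=5 C=6): length 27 ✓; Tm = 2·16 + 4·11 = 76°C ✓ — passes.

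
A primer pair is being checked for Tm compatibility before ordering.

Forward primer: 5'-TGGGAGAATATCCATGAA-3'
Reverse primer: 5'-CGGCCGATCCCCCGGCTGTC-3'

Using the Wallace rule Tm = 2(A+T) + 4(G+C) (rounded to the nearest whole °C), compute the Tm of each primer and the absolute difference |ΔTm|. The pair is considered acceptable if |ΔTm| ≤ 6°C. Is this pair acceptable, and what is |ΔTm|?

|ΔTm| = 22°C; the pair is not acceptable.

Forward: A=7 T=4 G=5 C=2 → Tm = 2·11 + 4·7 = 50°C.
Reverse: A=1 T=3 G=6 C=10 → Tm = 2·4 + 4·16 = 72°C.
|ΔTm| = |50 − 72| = 22°C, > 6°C.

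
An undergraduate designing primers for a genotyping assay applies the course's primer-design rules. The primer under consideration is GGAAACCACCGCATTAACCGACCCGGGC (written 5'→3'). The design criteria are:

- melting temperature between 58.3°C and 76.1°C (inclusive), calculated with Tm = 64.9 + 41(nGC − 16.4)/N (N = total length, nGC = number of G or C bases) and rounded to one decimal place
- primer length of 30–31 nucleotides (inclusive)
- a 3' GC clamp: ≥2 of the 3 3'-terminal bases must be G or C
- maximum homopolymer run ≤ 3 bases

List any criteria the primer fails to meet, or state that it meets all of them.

Fails: length.

Base counts: A=8, T=2, G=7, C=11 (length 28).
Tm: Tm = 64.9 + 41·(18 − 16.4)/28 = 67.2°C ✓
length: length 28, outside 30–31 ✗
GC clamp: 3' end GGC has 3 G/C ✓
homopolymer run: longest run = 3 ✓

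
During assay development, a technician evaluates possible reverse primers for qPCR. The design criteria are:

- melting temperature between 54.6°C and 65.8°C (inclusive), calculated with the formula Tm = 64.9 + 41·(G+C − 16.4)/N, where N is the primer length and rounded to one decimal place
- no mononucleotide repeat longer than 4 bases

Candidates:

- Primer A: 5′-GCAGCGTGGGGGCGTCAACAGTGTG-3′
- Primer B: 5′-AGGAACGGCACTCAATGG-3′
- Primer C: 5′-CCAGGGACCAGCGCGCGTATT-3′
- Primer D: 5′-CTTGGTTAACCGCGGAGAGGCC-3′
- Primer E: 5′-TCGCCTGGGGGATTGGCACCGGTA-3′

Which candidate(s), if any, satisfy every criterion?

Primer A (25 nt, A=4 T=4 G=12 C=5): Tm = 64.9 + 41·(17 − 16.4)/25 = 65.9°C, outside 54.6–65.8°C ✗; longest run = 5, exceeds 4 ✗ — fails.
Primer B (18 nt, A=6 T=2 G=6 C=4): Tm = 64.9 + 41·(10 − 16.4)/18 = 50.3°C, outside 54.6–65.8°C ✗; longest run = 2 ✓ — fails.
Primer C (21 nt, A=4 T=3 G=7 C=7): Tm = 64.9 + 41·(14 − 16.4)/21 = 60.2°C ✓; longest run = 3 ✓ — passes.
Primer D (22 nt, A=4 T=4 G=8 C=6): Tm = 64.9 + 41·(14 − 16.4)/22 = 60.4°C ✓; longest run = 2 ✓ — passes.
Primer E (24 nt, A=3 T=5 G=10 C=6): Tm = 64.9 + 41·(16 − 16.4)/24 = 64.2°C ✓; longest run = 5, exceeds 4 ✗ — fails.

Primer C and Primer D.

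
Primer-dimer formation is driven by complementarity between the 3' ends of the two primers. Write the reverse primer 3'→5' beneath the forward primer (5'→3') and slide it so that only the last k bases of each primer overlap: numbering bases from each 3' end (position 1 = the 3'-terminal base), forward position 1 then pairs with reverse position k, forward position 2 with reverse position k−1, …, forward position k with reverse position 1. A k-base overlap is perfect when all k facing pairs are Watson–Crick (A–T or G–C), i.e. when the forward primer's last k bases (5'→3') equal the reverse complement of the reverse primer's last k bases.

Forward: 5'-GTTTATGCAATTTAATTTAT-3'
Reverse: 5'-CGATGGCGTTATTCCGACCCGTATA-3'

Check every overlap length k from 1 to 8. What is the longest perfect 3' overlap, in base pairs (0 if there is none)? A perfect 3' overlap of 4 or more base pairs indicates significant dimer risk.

Last 8 bases (5'→3') — forward …TAATTTAT, reverse …CCCGTATA.
Reverse complement of the reverse primer's last 8 bases: TATACGGG; its first k bases are the reverse complement of the reverse primer's last k bases, so a perfect k-base overlap needs the forward primer's last k bases to equal them.
Comparing (forward last k vs required): k=1: T vs T ✓; k=2: AT vs TA ✗; k=3: TAT vs TAT ✓; k=4: TTAT vs TATA ✗; k=5: TTTAT vs TATAC ✗; k=6: ATTTAT vs TATACG ✗; k=7: AATTTAT vs TATACGG ✗; k=8: TAATTTAT vs TATACGGG ✗.
Perfect overlaps at k = 1, 3; the largest is 3.

Longest perfect overlap: 3 complementary base pairs; below the dimer-risk threshold (threshold 4).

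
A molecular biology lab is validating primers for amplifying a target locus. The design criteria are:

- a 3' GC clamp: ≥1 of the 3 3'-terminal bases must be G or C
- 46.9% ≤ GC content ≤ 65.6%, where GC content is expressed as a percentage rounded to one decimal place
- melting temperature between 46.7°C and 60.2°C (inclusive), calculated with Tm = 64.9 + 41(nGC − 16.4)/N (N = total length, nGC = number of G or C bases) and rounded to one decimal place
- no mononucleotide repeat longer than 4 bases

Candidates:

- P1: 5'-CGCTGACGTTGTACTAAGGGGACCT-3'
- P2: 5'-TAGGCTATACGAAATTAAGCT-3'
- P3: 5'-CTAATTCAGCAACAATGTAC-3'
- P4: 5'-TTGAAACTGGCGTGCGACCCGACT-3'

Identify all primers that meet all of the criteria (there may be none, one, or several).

P1 (25 nt, A=5 T=6 G=8 C=6): 3' end CCT has 2 G/C ✓; GC 14/25 = 56.0% ✓; Tm = 64.9 + 41·(14 − 16.4)/25 = 61.0°C, outside 46.7–60.2°C ✗; longest run = 4 ✓ — fails.
P2 (21 nt, A=8 T=6 G=4 C=3): 3' end GCT has 2 G/C ✓; GC 7/21 = 33.3%, outside 46.9–65.6% ✗; Tm = 64.9 + 41·(7 − 16.4)/21 = 46.5°C, outside 46.7–60.2°C ✗; longest run = 3 ✓ — fails.
P3 (20 nt, A=8 T=5 G=2 C=5): 3' end TAC has 1 G/C ✓; GC 7/20 = 35.0%, outside 46.9–65.6% ✗; Tm = 64.9 + 41·(7 − 16.4)/20 = 45.6°C, outside 46.7–60.2°C ✗; longest run = 2 ✓ — fails.
P4 (24 nt, A=5 T=5 G=7 C=7): 3' end ACT has 1 G/C ✓; GC 14/24 = 58.3% ✓; Tm = 64.9 + 41·(14 − 16.4)/24 = 60.8°C, outside 46.7–60.2°C ✗; longest run = 3 ✓ — fails.

None of the candidates satisfy all criteria.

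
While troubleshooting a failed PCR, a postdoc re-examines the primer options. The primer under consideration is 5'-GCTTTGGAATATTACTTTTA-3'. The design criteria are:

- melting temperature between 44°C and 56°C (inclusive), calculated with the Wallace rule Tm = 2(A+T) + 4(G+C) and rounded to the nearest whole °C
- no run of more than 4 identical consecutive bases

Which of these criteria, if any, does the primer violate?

Base counts: A=5, T=10, G=3, C=2 (length 20).
Tm: Tm = 2·15 + 4·5 = 50°C ✓
homopolymer run: longest run = 4 ✓

Meets all criteria.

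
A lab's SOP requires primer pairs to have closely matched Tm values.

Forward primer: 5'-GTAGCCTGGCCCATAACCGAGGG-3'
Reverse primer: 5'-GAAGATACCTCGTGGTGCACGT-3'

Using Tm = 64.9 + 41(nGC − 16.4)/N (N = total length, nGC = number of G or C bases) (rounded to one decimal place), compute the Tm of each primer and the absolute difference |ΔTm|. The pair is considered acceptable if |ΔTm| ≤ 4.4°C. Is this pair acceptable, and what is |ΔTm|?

|ΔTm| = 5.7°C; the pair is not acceptable.

Forward: G+C = 15, N = 23 → Tm = 64.9 + 41·(15 − 16.4)/23 = 62.4°C.
Reverse: G+C = 12, N = 22 → Tm = 64.9 + 41·(12 − 16.4)/22 = 56.7°C.
|ΔTm| = |62.4 − 56.7| = 5.7°C, > 4.4°C.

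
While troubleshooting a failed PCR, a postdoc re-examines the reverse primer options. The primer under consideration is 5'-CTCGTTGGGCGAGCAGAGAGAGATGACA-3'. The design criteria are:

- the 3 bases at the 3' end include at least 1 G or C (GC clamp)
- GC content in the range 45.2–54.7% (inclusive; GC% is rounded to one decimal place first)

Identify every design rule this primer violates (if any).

Fails: GC content.

Base counts: A=8, T=4, G=11, C=5 (length 28).
GC clamp: 3' end ACA has 1 G/C ✓
GC content: GC 16/28 = 57.1%, outside 45.2–54.7% ✗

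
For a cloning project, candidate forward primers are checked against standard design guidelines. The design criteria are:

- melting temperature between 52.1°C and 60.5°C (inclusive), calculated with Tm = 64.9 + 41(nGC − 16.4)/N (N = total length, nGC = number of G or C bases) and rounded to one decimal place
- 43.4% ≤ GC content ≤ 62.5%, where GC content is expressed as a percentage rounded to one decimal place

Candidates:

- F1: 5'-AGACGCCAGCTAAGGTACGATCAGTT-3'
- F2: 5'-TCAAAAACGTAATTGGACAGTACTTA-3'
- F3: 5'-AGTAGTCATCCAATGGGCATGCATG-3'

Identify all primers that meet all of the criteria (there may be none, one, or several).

F1 (26 nt, A=8 T=5 G=7 C=6): Tm = 64.9 + 41·(13 − 16.4)/26 = 59.5°C ✓; GC 13/26 = 50.0% ✓ — passes.
F2 (26 nt, A=11 T=7 G=4 C=4): Tm = 64.9 + 41·(8 − 16.4)/26 = 51.7°C, outside 52.1–60.5°C ✗; GC 8/26 = 30.8%, outside 43.4–62.5% ✗ — fails.
F3 (25 nt, A=7 T=6 G=7 C=5): Tm = 64.9 + 41·(12 − 16.4)/25 = 57.7°C ✓; GC 12/25 = 48.0% ✓ — passes.

F1 and F3.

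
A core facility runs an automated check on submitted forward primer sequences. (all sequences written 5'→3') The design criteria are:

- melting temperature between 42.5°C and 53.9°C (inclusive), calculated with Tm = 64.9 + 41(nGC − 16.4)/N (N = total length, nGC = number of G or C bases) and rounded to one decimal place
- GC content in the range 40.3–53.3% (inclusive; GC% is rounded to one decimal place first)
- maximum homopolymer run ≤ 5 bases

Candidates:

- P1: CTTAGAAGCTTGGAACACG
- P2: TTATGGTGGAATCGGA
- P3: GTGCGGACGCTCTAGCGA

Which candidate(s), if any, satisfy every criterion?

P1 (19 nt, A=6 T=4 G=5 C=4): Tm = 64.9 + 41·(9 − 16.4)/19 = 48.9°C ✓; GC 9/19 = 47.4% ✓; longest run = 2 ✓ — passes.
P2 (16 nt, A=4 T=5 G=6 C=1): Tm = 64.9 + 41·(7 − 16.4)/16 = 40.8°C, outside 42.5–53.9°C ✗; GC 7/16 = 43.8% ✓; longest run = 2 ✓ — fails.
P3 (18 nt, A=3 T=3 G=7 C=5): Tm = 64.9 + 41·(12 − 16.4)/18 = 54.9°C, outside 42.5–53.9°C ✗; GC 12/18 = 66.7%, outside 40.3–53.3% ✗; longest run = 2 ✓ — fails.

P1 only.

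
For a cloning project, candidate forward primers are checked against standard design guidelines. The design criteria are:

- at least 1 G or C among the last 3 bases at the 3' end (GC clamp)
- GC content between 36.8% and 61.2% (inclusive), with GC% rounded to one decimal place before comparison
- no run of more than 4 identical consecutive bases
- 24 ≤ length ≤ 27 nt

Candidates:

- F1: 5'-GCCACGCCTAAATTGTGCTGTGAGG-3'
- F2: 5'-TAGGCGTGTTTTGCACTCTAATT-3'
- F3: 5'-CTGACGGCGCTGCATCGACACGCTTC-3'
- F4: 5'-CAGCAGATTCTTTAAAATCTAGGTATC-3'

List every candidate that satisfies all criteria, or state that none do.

F1 only.

F1 (25 nt, A=5 T=6 G=8 C=6): 3' end AGG has 2 G/C ✓; GC 14/25 = 56.0% ✓; longest run = 3 ✓; length 25 ✓ — passes.
F2 (23 nt, A=4 T=10 G=5 C=4): 3' end ATT has 0 G/C, need ≥1 ✗; GC 9/23 = 39.1% ✓; longest run = 4 ✓; length 23, outside 24–27 ✗ — fails.
F3 (26 nt, A=4 T=5 G=7 C=10): 3' end TTC has 1 G/C ✓; GC 17/26 = 65.4%, outside 36.8–61.2% ✗; longest run = 2 ✓; length 26 ✓ — fails.
F4 (27 nt, A=9 T=9 G=4 C=5): 3' end ATC has 1 G/C ✓; GC 9/27 = 33.3%, outside 36.8–61.2% ✗; longest run = 4 ✓; length 27 ✓ — fails.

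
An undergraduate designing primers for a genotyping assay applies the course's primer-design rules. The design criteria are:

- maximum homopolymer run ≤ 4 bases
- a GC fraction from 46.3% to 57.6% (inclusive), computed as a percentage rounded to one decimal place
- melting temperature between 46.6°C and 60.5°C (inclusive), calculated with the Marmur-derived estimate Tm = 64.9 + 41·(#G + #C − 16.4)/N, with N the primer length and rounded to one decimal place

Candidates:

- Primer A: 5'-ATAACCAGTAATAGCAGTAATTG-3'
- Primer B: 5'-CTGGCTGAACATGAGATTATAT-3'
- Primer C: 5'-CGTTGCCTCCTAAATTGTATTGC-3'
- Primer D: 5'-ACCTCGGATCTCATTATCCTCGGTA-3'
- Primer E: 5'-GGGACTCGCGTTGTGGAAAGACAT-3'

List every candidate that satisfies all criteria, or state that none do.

Primer D and Primer E.

Primer A (23 nt, A=10 T=6 G=4 C=3): longest run = 2 ✓; GC 7/23 = 30.4%, outside 46.3–57.6% ✗; Tm = 64.9 + 41·(7 − 16.4)/23 = 48.1°C ✓ — fails.
Primer B (22 nt, A=7 T=7 G=5 C=3): longest run = 2 ✓; GC 8/22 = 36.4%, outside 46.3–57.6% ✗; Tm = 64.9 + 41·(8 − 16.4)/22 = 49.2°C ✓ — fails.
Primer C (23 nt, A=4 T=9 G=4 C=6): longest run = 3 ✓; GC 10/23 = 43.5%, outside 46.3–57.6% ✗; Tm = 64.9 + 41·(10 − 16.4)/23 = 53.5°C ✓ — fails.
Primer D (25 nt, A=5 T=8 G=4 C=8): longest run = 2 ✓; GC 12/25 = 48.0% ✓; Tm = 64.9 + 41·(12 − 16.4)/25 = 57.7°C ✓ — passes.
Primer E (24 nt, A=6 T=5 G=9 C=4): longest run = 3 ✓; GC 13/24 = 54.2% ✓; Tm = 64.9 + 41·(13 − 16.4)/24 = 59.1°C ✓ — passes.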